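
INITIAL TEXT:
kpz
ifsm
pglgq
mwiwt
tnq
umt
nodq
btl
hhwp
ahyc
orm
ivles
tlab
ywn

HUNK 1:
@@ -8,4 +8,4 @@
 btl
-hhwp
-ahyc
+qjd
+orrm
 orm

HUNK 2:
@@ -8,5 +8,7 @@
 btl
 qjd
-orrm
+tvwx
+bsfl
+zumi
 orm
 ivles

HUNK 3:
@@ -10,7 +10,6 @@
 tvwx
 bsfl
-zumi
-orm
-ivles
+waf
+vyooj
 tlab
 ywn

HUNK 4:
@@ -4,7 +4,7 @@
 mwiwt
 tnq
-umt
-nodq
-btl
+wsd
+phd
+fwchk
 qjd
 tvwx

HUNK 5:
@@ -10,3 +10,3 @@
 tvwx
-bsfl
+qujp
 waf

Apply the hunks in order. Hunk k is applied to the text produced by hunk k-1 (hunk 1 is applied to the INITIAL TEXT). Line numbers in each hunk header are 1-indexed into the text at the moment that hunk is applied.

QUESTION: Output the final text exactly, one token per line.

Answer: kpz
ifsm
pglgq
mwiwt
tnq
wsd
phd
fwchk
qjd
tvwx
qujp
waf
vyooj
tlab
ywn

Derivation:
Hunk 1: at line 8 remove [hhwp,ahyc] add [qjd,orrm] -> 14 lines: kpz ifsm pglgq mwiwt tnq umt nodq btl qjd orrm orm ivles tlab ywn
Hunk 2: at line 8 remove [orrm] add [tvwx,bsfl,zumi] -> 16 lines: kpz ifsm pglgq mwiwt tnq umt nodq btl qjd tvwx bsfl zumi orm ivles tlab ywn
Hunk 3: at line 10 remove [zumi,orm,ivles] add [waf,vyooj] -> 15 lines: kpz ifsm pglgq mwiwt tnq umt nodq btl qjd tvwx bsfl waf vyooj tlab ywn
Hunk 4: at line 4 remove [umt,nodq,btl] add [wsd,phd,fwchk] -> 15 lines: kpz ifsm pglgq mwiwt tnq wsd phd fwchk qjd tvwx bsfl waf vyooj tlab ywn
Hunk 5: at line 10 remove [bsfl] add [qujp] -> 15 lines: kpz ifsm pglgq mwiwt tnq wsd phd fwchk qjd tvwx qujp waf vyooj tlab ywn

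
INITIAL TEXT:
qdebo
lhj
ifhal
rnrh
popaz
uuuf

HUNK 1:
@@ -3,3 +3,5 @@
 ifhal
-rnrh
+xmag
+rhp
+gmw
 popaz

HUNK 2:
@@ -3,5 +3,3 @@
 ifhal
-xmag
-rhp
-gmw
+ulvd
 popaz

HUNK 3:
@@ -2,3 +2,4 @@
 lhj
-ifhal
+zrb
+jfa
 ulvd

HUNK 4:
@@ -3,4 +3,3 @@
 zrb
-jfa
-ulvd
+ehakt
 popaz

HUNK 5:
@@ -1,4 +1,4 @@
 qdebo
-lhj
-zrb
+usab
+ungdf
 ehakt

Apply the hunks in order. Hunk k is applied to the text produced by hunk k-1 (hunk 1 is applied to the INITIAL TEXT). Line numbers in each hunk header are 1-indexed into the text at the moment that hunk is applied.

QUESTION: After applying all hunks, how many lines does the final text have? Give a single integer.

Hunk 1: at line 3 remove [rnrh] add [xmag,rhp,gmw] -> 8 lines: qdebo lhj ifhal xmag rhp gmw popaz uuuf
Hunk 2: at line 3 remove [xmag,rhp,gmw] add [ulvd] -> 6 lines: qdebo lhj ifhal ulvd popaz uuuf
Hunk 3: at line 2 remove [ifhal] add [zrb,jfa] -> 7 lines: qdebo lhj zrb jfa ulvd popaz uuuf
Hunk 4: at line 3 remove [jfa,ulvd] add [ehakt] -> 6 lines: qdebo lhj zrb ehakt popaz uuuf
Hunk 5: at line 1 remove [lhj,zrb] add [usab,ungdf] -> 6 lines: qdebo usab ungdf ehakt popaz uuuf
Final line count: 6

Answer: 6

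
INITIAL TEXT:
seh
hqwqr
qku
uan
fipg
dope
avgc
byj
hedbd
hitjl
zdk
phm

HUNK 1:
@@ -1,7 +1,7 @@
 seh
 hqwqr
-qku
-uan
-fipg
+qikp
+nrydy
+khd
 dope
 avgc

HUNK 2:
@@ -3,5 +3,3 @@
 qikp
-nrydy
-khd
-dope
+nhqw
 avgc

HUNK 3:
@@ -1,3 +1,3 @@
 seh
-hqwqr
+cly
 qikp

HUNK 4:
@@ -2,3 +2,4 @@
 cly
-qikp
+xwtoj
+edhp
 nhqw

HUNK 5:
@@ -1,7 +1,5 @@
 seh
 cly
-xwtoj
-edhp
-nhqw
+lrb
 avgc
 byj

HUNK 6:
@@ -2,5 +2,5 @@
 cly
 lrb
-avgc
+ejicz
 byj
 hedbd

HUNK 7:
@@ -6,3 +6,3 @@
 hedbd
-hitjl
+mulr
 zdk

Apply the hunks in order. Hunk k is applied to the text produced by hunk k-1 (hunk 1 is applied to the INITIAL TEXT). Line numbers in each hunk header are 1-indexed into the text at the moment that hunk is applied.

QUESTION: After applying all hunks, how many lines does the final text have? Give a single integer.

Hunk 1: at line 1 remove [qku,uan,fipg] add [qikp,nrydy,khd] -> 12 lines: seh hqwqr qikp nrydy khd dope avgc byj hedbd hitjl zdk phm
Hunk 2: at line 3 remove [nrydy,khd,dope] add [nhqw] -> 10 lines: seh hqwqr qikp nhqw avgc byj hedbd hitjl zdk phm
Hunk 3: at line 1 remove [hqwqr] add [cly] -> 10 lines: seh cly qikp nhqw avgc byj hedbd hitjl zdk phm
Hunk 4: at line 2 remove [qikp] add [xwtoj,edhp] -> 11 lines: seh cly xwtoj edhp nhqw avgc byj hedbd hitjl zdk phm
Hunk 5: at line 1 remove [xwtoj,edhp,nhqw] add [lrb] -> 9 lines: seh cly lrb avgc byj hedbd hitjl zdk phm
Hunk 6: at line 2 remove [avgc] add [ejicz] -> 9 lines: seh cly lrb ejicz byj hedbd hitjl zdk phm
Hunk 7: at line 6 remove [hitjl] add [mulr] -> 9 lines: seh cly lrb ejicz byj hedbd mulr zdk phm
Final line count: 9

Answer: 9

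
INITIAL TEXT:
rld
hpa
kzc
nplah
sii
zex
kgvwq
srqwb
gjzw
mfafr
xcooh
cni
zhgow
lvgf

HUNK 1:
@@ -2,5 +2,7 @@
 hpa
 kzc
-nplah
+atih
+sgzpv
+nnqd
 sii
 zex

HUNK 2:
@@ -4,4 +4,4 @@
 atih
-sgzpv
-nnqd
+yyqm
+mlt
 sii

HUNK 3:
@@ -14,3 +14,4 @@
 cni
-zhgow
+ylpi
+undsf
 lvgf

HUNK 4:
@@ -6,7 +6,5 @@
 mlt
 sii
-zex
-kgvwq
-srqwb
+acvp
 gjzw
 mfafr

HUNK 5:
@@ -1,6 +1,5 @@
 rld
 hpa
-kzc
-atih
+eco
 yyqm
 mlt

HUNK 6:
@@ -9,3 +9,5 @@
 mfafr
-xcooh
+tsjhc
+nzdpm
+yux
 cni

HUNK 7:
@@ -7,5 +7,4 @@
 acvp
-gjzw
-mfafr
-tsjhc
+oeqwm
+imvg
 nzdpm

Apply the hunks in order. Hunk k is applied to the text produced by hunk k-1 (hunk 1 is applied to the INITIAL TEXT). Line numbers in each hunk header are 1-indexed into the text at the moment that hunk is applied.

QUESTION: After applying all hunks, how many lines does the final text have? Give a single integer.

Hunk 1: at line 2 remove [nplah] add [atih,sgzpv,nnqd] -> 16 lines: rld hpa kzc atih sgzpv nnqd sii zex kgvwq srqwb gjzw mfafr xcooh cni zhgow lvgf
Hunk 2: at line 4 remove [sgzpv,nnqd] add [yyqm,mlt] -> 16 lines: rld hpa kzc atih yyqm mlt sii zex kgvwq srqwb gjzw mfafr xcooh cni zhgow lvgf
Hunk 3: at line 14 remove [zhgow] add [ylpi,undsf] -> 17 lines: rld hpa kzc atih yyqm mlt sii zex kgvwq srqwb gjzw mfafr xcooh cni ylpi undsf lvgf
Hunk 4: at line 6 remove [zex,kgvwq,srqwb] add [acvp] -> 15 lines: rld hpa kzc atih yyqm mlt sii acvp gjzw mfafr xcooh cni ylpi undsf lvgf
Hunk 5: at line 1 remove [kzc,atih] add [eco] -> 14 lines: rld hpa eco yyqm mlt sii acvp gjzw mfafr xcooh cni ylpi undsf lvgf
Hunk 6: at line 9 remove [xcooh] add [tsjhc,nzdpm,yux] -> 16 lines: rld hpa eco yyqm mlt sii acvp gjzw mfafr tsjhc nzdpm yux cni ylpi undsf lvgf
Hunk 7: at line 7 remove [gjzw,mfafr,tsjhc] add [oeqwm,imvg] -> 15 lines: rld hpa eco yyqm mlt sii acvp oeqwm imvg nzdpm yux cni ylpi undsf lvgf
Final line count: 15

Answer: 15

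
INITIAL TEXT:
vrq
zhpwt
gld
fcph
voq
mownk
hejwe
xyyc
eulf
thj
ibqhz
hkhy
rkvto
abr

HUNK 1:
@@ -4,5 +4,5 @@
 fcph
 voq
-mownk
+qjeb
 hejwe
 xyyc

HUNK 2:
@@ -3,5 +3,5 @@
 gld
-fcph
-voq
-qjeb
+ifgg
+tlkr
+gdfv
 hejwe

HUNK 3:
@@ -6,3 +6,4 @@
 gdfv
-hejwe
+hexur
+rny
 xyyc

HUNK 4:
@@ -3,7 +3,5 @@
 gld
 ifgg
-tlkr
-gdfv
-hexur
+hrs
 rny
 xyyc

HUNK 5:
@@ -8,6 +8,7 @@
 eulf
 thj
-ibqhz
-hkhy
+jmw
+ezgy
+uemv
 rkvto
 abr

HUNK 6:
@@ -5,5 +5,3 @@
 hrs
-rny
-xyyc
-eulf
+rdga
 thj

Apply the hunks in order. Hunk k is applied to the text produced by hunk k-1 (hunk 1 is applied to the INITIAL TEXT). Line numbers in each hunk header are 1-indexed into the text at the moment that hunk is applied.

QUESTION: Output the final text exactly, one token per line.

Hunk 1: at line 4 remove [mownk] add [qjeb] -> 14 lines: vrq zhpwt gld fcph voq qjeb hejwe xyyc eulf thj ibqhz hkhy rkvto abr
Hunk 2: at line 3 remove [fcph,voq,qjeb] add [ifgg,tlkr,gdfv] -> 14 lines: vrq zhpwt gld ifgg tlkr gdfv hejwe xyyc eulf thj ibqhz hkhy rkvto abr
Hunk 3: at line 6 remove [hejwe] add [hexur,rny] -> 15 lines: vrq zhpwt gld ifgg tlkr gdfv hexur rny xyyc eulf thj ibqhz hkhy rkvto abr
Hunk 4: at line 3 remove [tlkr,gdfv,hexur] add [hrs] -> 13 lines: vrq zhpwt gld ifgg hrs rny xyyc eulf thj ibqhz hkhy rkvto abr
Hunk 5: at line 8 remove [ibqhz,hkhy] add [jmw,ezgy,uemv] -> 14 lines: vrq zhpwt gld ifgg hrs rny xyyc eulf thj jmw ezgy uemv rkvto abr
Hunk 6: at line 5 remove [rny,xyyc,eulf] add [rdga] -> 12 lines: vrq zhpwt gld ifgg hrs rdga thj jmw ezgy uemv rkvto abr

Answer: vrq
zhpwt
gld
ifgg
hrs
rdga
thj
jmw
ezgy
uemv
rkvto
abr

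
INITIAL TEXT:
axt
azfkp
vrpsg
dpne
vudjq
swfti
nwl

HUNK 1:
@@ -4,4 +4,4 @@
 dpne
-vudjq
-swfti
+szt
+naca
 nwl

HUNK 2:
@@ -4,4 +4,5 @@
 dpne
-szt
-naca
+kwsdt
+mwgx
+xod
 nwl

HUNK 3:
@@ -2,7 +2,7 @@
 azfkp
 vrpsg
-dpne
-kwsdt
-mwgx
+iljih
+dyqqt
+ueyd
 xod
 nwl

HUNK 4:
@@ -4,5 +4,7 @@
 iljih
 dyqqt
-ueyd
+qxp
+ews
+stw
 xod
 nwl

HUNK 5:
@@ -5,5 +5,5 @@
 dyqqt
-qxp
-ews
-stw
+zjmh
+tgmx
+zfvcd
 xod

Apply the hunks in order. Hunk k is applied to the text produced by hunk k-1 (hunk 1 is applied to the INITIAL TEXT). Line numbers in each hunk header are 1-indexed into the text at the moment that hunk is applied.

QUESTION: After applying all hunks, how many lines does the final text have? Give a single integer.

Hunk 1: at line 4 remove [vudjq,swfti] add [szt,naca] -> 7 lines: axt azfkp vrpsg dpne szt naca nwl
Hunk 2: at line 4 remove [szt,naca] add [kwsdt,mwgx,xod] -> 8 lines: axt azfkp vrpsg dpne kwsdt mwgx xod nwl
Hunk 3: at line 2 remove [dpne,kwsdt,mwgx] add [iljih,dyqqt,ueyd] -> 8 lines: axt azfkp vrpsg iljih dyqqt ueyd xod nwl
Hunk 4: at line 4 remove [ueyd] add [qxp,ews,stw] -> 10 lines: axt azfkp vrpsg iljih dyqqt qxp ews stw xod nwl
Hunk 5: at line 5 remove [qxp,ews,stw] add [zjmh,tgmx,zfvcd] -> 10 lines: axt azfkp vrpsg iljih dyqqt zjmh tgmx zfvcd xod nwl
Final line count: 10

Answer: 10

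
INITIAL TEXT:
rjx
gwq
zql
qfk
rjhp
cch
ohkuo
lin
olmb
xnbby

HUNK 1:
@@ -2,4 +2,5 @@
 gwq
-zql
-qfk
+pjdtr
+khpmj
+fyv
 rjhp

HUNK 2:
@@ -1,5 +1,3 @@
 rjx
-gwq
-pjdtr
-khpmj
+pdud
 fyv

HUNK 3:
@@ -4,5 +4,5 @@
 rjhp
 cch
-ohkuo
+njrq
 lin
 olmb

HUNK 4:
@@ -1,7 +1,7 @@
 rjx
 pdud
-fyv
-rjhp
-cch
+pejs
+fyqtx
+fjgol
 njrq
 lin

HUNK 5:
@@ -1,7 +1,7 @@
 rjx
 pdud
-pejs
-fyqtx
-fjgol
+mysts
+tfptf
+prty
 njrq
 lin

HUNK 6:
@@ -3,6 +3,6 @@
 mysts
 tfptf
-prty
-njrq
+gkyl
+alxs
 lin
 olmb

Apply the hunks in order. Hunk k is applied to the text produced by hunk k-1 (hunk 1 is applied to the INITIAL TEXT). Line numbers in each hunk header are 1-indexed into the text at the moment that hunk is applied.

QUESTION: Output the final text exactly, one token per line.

Hunk 1: at line 2 remove [zql,qfk] add [pjdtr,khpmj,fyv] -> 11 lines: rjx gwq pjdtr khpmj fyv rjhp cch ohkuo lin olmb xnbby
Hunk 2: at line 1 remove [gwq,pjdtr,khpmj] add [pdud] -> 9 lines: rjx pdud fyv rjhp cch ohkuo lin olmb xnbby
Hunk 3: at line 4 remove [ohkuo] add [njrq] -> 9 lines: rjx pdud fyv rjhp cch njrq lin olmb xnbby
Hunk 4: at line 1 remove [fyv,rjhp,cch] add [pejs,fyqtx,fjgol] -> 9 lines: rjx pdud pejs fyqtx fjgol njrq lin olmb xnbby
Hunk 5: at line 1 remove [pejs,fyqtx,fjgol] add [mysts,tfptf,prty] -> 9 lines: rjx pdud mysts tfptf prty njrq lin olmb xnbby
Hunk 6: at line 3 remove [prty,njrq] add [gkyl,alxs] -> 9 lines: rjx pdud mysts tfptf gkyl alxs lin olmb xnbby

Answer: rjx
pdud
mysts
tfptf
gkyl
alxs
lin
olmb
xnbby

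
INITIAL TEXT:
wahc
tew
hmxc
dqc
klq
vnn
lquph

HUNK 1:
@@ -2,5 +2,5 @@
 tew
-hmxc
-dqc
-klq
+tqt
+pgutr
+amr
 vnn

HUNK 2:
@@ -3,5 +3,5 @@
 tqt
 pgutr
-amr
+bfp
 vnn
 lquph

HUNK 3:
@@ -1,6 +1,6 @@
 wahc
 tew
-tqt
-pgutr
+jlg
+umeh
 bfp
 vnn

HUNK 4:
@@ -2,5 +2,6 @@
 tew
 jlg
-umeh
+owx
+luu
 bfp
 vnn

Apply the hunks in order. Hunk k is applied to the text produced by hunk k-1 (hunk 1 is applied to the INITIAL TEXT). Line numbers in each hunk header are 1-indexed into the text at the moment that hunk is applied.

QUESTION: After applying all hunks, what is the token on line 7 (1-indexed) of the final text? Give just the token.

Hunk 1: at line 2 remove [hmxc,dqc,klq] add [tqt,pgutr,amr] -> 7 lines: wahc tew tqt pgutr amr vnn lquph
Hunk 2: at line 3 remove [amr] add [bfp] -> 7 lines: wahc tew tqt pgutr bfp vnn lquph
Hunk 3: at line 1 remove [tqt,pgutr] add [jlg,umeh] -> 7 lines: wahc tew jlg umeh bfp vnn lquph
Hunk 4: at line 2 remove [umeh] add [owx,luu] -> 8 lines: wahc tew jlg owx luu bfp vnn lquph
Final line 7: vnn

Answer: vnn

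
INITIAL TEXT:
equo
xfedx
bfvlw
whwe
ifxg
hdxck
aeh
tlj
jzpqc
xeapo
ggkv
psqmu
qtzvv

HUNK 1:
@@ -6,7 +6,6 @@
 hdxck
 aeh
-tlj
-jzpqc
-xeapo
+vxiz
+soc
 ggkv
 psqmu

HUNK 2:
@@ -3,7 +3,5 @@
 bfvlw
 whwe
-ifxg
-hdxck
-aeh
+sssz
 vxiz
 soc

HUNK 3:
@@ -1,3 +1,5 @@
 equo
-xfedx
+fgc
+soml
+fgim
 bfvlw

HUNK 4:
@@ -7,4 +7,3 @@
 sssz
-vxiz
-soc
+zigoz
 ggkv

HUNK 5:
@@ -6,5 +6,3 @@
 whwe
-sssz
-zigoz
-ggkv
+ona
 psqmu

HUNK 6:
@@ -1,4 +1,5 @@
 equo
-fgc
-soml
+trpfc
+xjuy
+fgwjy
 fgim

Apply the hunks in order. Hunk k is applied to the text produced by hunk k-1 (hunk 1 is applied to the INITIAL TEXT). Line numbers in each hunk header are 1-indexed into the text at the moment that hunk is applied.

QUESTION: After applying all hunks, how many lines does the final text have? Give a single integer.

Answer: 10

Derivation:
Hunk 1: at line 6 remove [tlj,jzpqc,xeapo] add [vxiz,soc] -> 12 lines: equo xfedx bfvlw whwe ifxg hdxck aeh vxiz soc ggkv psqmu qtzvv
Hunk 2: at line 3 remove [ifxg,hdxck,aeh] add [sssz] -> 10 lines: equo xfedx bfvlw whwe sssz vxiz soc ggkv psqmu qtzvv
Hunk 3: at line 1 remove [xfedx] add [fgc,soml,fgim] -> 12 lines: equo fgc soml fgim bfvlw whwe sssz vxiz soc ggkv psqmu qtzvv
Hunk 4: at line 7 remove [vxiz,soc] add [zigoz] -> 11 lines: equo fgc soml fgim bfvlw whwe sssz zigoz ggkv psqmu qtzvv
Hunk 5: at line 6 remove [sssz,zigoz,ggkv] add [ona] -> 9 lines: equo fgc soml fgim bfvlw whwe ona psqmu qtzvv
Hunk 6: at line 1 remove [fgc,soml] add [trpfc,xjuy,fgwjy] -> 10 lines: equo trpfc xjuy fgwjy fgim bfvlw whwe ona psqmu qtzvv
Final line count: 10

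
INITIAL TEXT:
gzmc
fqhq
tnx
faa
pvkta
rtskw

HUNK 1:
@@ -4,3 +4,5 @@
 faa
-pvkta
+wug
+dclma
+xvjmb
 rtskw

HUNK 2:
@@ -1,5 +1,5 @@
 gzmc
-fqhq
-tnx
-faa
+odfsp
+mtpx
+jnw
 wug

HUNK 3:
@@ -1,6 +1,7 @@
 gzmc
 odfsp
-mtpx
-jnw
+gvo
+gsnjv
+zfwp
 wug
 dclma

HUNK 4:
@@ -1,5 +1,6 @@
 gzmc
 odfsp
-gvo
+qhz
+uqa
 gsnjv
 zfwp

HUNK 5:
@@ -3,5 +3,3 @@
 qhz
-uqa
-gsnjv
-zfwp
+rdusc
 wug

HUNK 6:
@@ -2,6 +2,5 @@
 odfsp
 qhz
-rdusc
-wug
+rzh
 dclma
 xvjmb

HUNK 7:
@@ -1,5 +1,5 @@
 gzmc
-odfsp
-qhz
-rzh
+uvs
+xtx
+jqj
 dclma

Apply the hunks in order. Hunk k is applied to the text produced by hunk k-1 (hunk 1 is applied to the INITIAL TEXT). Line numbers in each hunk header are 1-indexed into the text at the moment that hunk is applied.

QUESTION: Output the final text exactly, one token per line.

Answer: gzmc
uvs
xtx
jqj
dclma
xvjmb
rtskw

Derivation:
Hunk 1: at line 4 remove [pvkta] add [wug,dclma,xvjmb] -> 8 lines: gzmc fqhq tnx faa wug dclma xvjmb rtskw
Hunk 2: at line 1 remove [fqhq,tnx,faa] add [odfsp,mtpx,jnw] -> 8 lines: gzmc odfsp mtpx jnw wug dclma xvjmb rtskw
Hunk 3: at line 1 remove [mtpx,jnw] add [gvo,gsnjv,zfwp] -> 9 lines: gzmc odfsp gvo gsnjv zfwp wug dclma xvjmb rtskw
Hunk 4: at line 1 remove [gvo] add [qhz,uqa] -> 10 lines: gzmc odfsp qhz uqa gsnjv zfwp wug dclma xvjmb rtskw
Hunk 5: at line 3 remove [uqa,gsnjv,zfwp] add [rdusc] -> 8 lines: gzmc odfsp qhz rdusc wug dclma xvjmb rtskw
Hunk 6: at line 2 remove [rdusc,wug] add [rzh] -> 7 lines: gzmc odfsp qhz rzh dclma xvjmb rtskw
Hunk 7: at line 1 remove [odfsp,qhz,rzh] add [uvs,xtx,jqj] -> 7 lines: gzmc uvs xtx jqj dclma xvjmb rtskw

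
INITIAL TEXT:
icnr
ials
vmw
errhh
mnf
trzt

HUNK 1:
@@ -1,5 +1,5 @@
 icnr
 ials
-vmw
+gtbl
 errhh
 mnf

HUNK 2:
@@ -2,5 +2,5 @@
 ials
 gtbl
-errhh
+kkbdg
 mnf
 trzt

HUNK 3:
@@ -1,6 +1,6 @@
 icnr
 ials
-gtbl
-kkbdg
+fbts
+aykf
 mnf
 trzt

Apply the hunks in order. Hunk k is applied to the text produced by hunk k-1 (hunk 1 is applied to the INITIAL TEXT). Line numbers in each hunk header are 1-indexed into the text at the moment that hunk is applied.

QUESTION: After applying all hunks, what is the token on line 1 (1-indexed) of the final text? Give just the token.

Hunk 1: at line 1 remove [vmw] add [gtbl] -> 6 lines: icnr ials gtbl errhh mnf trzt
Hunk 2: at line 2 remove [errhh] add [kkbdg] -> 6 lines: icnr ials gtbl kkbdg mnf trzt
Hunk 3: at line 1 remove [gtbl,kkbdg] add [fbts,aykf] -> 6 lines: icnr ials fbts aykf mnf trzt
Final line 1: icnr

Answer: icnr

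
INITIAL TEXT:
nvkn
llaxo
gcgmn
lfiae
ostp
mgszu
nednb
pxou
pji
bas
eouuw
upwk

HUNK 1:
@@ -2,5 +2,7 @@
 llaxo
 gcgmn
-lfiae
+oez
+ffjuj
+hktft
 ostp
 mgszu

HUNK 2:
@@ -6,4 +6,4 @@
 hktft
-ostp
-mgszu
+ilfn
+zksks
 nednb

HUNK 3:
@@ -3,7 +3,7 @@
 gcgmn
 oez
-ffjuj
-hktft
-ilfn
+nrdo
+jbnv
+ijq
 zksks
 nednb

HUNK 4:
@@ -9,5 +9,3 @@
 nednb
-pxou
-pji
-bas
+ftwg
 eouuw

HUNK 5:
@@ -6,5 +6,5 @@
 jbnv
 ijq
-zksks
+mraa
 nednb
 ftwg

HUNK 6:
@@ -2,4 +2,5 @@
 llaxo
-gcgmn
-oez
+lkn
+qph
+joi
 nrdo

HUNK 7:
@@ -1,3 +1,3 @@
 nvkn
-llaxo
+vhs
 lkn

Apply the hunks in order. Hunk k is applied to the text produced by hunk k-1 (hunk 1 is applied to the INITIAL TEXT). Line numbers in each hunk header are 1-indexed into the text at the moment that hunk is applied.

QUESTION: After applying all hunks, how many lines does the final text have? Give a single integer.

Answer: 13

Derivation:
Hunk 1: at line 2 remove [lfiae] add [oez,ffjuj,hktft] -> 14 lines: nvkn llaxo gcgmn oez ffjuj hktft ostp mgszu nednb pxou pji bas eouuw upwk
Hunk 2: at line 6 remove [ostp,mgszu] add [ilfn,zksks] -> 14 lines: nvkn llaxo gcgmn oez ffjuj hktft ilfn zksks nednb pxou pji bas eouuw upwk
Hunk 3: at line 3 remove [ffjuj,hktft,ilfn] add [nrdo,jbnv,ijq] -> 14 lines: nvkn llaxo gcgmn oez nrdo jbnv ijq zksks nednb pxou pji bas eouuw upwk
Hunk 4: at line 9 remove [pxou,pji,bas] add [ftwg] -> 12 lines: nvkn llaxo gcgmn oez nrdo jbnv ijq zksks nednb ftwg eouuw upwk
Hunk 5: at line 6 remove [zksks] add [mraa] -> 12 lines: nvkn llaxo gcgmn oez nrdo jbnv ijq mraa nednb ftwg eouuw upwk
Hunk 6: at line 2 remove [gcgmn,oez] add [lkn,qph,joi] -> 13 lines: nvkn llaxo lkn qph joi nrdo jbnv ijq mraa nednb ftwg eouuw upwk
Hunk 7: at line 1 remove [llaxo] add [vhs] -> 13 lines: nvkn vhs lkn qph joi nrdo jbnv ijq mraa nednb ftwg eouuw upwk
Final line count: 13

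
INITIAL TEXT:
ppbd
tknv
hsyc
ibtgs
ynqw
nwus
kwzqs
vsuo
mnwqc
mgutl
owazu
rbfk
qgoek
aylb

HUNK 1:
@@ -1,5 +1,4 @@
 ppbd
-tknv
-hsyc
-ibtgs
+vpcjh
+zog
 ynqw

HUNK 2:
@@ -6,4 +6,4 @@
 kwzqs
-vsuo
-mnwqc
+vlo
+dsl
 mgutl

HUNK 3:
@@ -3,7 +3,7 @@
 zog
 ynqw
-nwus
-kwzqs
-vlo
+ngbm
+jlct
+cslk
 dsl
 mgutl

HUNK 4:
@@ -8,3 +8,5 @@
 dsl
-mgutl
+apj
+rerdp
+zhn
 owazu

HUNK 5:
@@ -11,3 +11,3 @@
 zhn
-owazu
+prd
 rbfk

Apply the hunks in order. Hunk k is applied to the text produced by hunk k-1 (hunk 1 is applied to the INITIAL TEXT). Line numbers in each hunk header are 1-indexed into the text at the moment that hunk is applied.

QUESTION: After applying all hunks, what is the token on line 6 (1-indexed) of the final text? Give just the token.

Hunk 1: at line 1 remove [tknv,hsyc,ibtgs] add [vpcjh,zog] -> 13 lines: ppbd vpcjh zog ynqw nwus kwzqs vsuo mnwqc mgutl owazu rbfk qgoek aylb
Hunk 2: at line 6 remove [vsuo,mnwqc] add [vlo,dsl] -> 13 lines: ppbd vpcjh zog ynqw nwus kwzqs vlo dsl mgutl owazu rbfk qgoek aylb
Hunk 3: at line 3 remove [nwus,kwzqs,vlo] add [ngbm,jlct,cslk] -> 13 lines: ppbd vpcjh zog ynqw ngbm jlct cslk dsl mgutl owazu rbfk qgoek aylb
Hunk 4: at line 8 remove [mgutl] add [apj,rerdp,zhn] -> 15 lines: ppbd vpcjh zog ynqw ngbm jlct cslk dsl apj rerdp zhn owazu rbfk qgoek aylb
Hunk 5: at line 11 remove [owazu] add [prd] -> 15 lines: ppbd vpcjh zog ynqw ngbm jlct cslk dsl apj rerdp zhn prd rbfk qgoek aylb
Final line 6: jlct

Answer: jlct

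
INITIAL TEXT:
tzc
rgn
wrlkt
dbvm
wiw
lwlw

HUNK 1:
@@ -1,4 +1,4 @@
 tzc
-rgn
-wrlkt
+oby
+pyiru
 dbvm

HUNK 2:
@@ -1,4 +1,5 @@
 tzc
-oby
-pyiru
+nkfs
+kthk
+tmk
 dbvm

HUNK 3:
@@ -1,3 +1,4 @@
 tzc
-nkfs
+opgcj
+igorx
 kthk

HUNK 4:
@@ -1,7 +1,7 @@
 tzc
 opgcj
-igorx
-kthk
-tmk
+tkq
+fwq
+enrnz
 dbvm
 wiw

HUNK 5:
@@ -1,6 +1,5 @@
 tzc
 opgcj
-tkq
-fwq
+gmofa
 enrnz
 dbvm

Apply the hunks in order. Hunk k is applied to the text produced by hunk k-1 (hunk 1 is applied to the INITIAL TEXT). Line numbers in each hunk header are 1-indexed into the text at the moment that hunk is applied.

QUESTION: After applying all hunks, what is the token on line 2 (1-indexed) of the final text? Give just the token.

Answer: opgcj

Derivation:
Hunk 1: at line 1 remove [rgn,wrlkt] add [oby,pyiru] -> 6 lines: tzc oby pyiru dbvm wiw lwlw
Hunk 2: at line 1 remove [oby,pyiru] add [nkfs,kthk,tmk] -> 7 lines: tzc nkfs kthk tmk dbvm wiw lwlw
Hunk 3: at line 1 remove [nkfs] add [opgcj,igorx] -> 8 lines: tzc opgcj igorx kthk tmk dbvm wiw lwlw
Hunk 4: at line 1 remove [igorx,kthk,tmk] add [tkq,fwq,enrnz] -> 8 lines: tzc opgcj tkq fwq enrnz dbvm wiw lwlw
Hunk 5: at line 1 remove [tkq,fwq] add [gmofa] -> 7 lines: tzc opgcj gmofa enrnz dbvm wiw lwlw
Final line 2: opgcj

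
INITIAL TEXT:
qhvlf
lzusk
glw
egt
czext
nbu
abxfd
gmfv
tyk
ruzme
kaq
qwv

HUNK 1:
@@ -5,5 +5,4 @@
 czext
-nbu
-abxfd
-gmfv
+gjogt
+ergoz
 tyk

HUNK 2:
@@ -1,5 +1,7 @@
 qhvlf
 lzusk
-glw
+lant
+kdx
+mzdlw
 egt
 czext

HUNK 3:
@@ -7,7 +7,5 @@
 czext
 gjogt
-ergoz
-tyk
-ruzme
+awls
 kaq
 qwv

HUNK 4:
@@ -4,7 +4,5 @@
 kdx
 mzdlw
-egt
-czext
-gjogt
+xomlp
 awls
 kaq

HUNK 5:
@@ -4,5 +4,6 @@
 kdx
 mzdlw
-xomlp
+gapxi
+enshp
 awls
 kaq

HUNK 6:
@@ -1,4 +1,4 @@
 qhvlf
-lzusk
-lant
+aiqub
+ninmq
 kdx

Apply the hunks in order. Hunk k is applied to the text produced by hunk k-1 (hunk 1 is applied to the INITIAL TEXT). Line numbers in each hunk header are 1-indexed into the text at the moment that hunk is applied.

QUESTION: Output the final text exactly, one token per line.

Answer: qhvlf
aiqub
ninmq
kdx
mzdlw
gapxi
enshp
awls
kaq
qwv

Derivation:
Hunk 1: at line 5 remove [nbu,abxfd,gmfv] add [gjogt,ergoz] -> 11 lines: qhvlf lzusk glw egt czext gjogt ergoz tyk ruzme kaq qwv
Hunk 2: at line 1 remove [glw] add [lant,kdx,mzdlw] -> 13 lines: qhvlf lzusk lant kdx mzdlw egt czext gjogt ergoz tyk ruzme kaq qwv
Hunk 3: at line 7 remove [ergoz,tyk,ruzme] add [awls] -> 11 lines: qhvlf lzusk lant kdx mzdlw egt czext gjogt awls kaq qwv
Hunk 4: at line 4 remove [egt,czext,gjogt] add [xomlp] -> 9 lines: qhvlf lzusk lant kdx mzdlw xomlp awls kaq qwv
Hunk 5: at line 4 remove [xomlp] add [gapxi,enshp] -> 10 lines: qhvlf lzusk lant kdx mzdlw gapxi enshp awls kaq qwv
Hunk 6: at line 1 remove [lzusk,lant] add [aiqub,ninmq] -> 10 lines: qhvlf aiqub ninmq kdx mzdlw gapxi enshp awls kaq qwv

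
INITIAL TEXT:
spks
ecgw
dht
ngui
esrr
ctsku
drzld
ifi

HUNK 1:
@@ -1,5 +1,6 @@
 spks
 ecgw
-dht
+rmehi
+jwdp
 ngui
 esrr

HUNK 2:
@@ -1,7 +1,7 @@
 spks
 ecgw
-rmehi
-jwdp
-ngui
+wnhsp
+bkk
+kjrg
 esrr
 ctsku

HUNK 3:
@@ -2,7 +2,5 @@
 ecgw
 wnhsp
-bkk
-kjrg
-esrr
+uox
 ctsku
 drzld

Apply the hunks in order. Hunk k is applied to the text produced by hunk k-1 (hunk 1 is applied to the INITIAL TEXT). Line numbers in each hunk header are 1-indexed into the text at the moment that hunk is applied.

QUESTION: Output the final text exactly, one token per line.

Answer: spks
ecgw
wnhsp
uox
ctsku
drzld
ifi

Derivation:
Hunk 1: at line 1 remove [dht] add [rmehi,jwdp] -> 9 lines: spks ecgw rmehi jwdp ngui esrr ctsku drzld ifi
Hunk 2: at line 1 remove [rmehi,jwdp,ngui] add [wnhsp,bkk,kjrg] -> 9 lines: spks ecgw wnhsp bkk kjrg esrr ctsku drzld ifi
Hunk 3: at line 2 remove [bkk,kjrg,esrr] add [uox] -> 7 lines: spks ecgw wnhsp uox ctsku drzld ifi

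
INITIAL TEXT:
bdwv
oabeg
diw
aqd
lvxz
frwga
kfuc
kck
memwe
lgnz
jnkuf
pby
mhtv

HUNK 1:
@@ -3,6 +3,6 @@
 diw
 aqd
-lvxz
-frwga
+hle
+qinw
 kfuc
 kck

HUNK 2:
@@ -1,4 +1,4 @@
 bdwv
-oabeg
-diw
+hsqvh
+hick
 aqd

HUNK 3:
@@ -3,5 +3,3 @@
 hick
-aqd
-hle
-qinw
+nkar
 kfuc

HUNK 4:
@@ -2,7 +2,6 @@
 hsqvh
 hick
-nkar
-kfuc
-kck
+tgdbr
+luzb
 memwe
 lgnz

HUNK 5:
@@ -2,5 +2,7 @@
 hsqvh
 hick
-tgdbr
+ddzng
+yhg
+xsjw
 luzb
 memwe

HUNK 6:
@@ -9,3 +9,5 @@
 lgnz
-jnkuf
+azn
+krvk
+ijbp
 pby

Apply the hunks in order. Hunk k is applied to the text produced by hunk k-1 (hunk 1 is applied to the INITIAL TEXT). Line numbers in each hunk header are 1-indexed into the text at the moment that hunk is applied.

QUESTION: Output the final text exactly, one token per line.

Answer: bdwv
hsqvh
hick
ddzng
yhg
xsjw
luzb
memwe
lgnz
azn
krvk
ijbp
pby
mhtv

Derivation:
Hunk 1: at line 3 remove [lvxz,frwga] add [hle,qinw] -> 13 lines: bdwv oabeg diw aqd hle qinw kfuc kck memwe lgnz jnkuf pby mhtv
Hunk 2: at line 1 remove [oabeg,diw] add [hsqvh,hick] -> 13 lines: bdwv hsqvh hick aqd hle qinw kfuc kck memwe lgnz jnkuf pby mhtv
Hunk 3: at line 3 remove [aqd,hle,qinw] add [nkar] -> 11 lines: bdwv hsqvh hick nkar kfuc kck memwe lgnz jnkuf pby mhtv
Hunk 4: at line 2 remove [nkar,kfuc,kck] add [tgdbr,luzb] -> 10 lines: bdwv hsqvh hick tgdbr luzb memwe lgnz jnkuf pby mhtv
Hunk 5: at line 2 remove [tgdbr] add [ddzng,yhg,xsjw] -> 12 lines: bdwv hsqvh hick ddzng yhg xsjw luzb memwe lgnz jnkuf pby mhtv
Hunk 6: at line 9 remove [jnkuf] add [azn,krvk,ijbp] -> 14 lines: bdwv hsqvh hick ddzng yhg xsjw luzb memwe lgnz azn krvk ijbp pby mhtv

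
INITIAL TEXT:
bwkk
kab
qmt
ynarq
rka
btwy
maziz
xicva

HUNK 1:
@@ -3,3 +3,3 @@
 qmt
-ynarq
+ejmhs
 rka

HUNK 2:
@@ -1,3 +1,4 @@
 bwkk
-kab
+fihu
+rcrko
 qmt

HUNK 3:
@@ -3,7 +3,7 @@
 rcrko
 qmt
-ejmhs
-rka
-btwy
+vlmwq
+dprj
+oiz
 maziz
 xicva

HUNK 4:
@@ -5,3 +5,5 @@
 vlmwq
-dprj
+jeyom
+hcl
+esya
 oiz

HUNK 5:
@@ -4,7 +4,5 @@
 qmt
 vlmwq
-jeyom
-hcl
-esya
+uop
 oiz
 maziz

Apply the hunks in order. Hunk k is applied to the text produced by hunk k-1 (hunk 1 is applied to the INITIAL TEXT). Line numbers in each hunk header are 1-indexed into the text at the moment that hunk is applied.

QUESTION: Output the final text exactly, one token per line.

Answer: bwkk
fihu
rcrko
qmt
vlmwq
uop
oiz
maziz
xicva

Derivation:
Hunk 1: at line 3 remove [ynarq] add [ejmhs] -> 8 lines: bwkk kab qmt ejmhs rka btwy maziz xicva
Hunk 2: at line 1 remove [kab] add [fihu,rcrko] -> 9 lines: bwkk fihu rcrko qmt ejmhs rka btwy maziz xicva
Hunk 3: at line 3 remove [ejmhs,rka,btwy] add [vlmwq,dprj,oiz] -> 9 lines: bwkk fihu rcrko qmt vlmwq dprj oiz maziz xicva
Hunk 4: at line 5 remove [dprj] add [jeyom,hcl,esya] -> 11 lines: bwkk fihu rcrko qmt vlmwq jeyom hcl esya oiz maziz xicva
Hunk 5: at line 4 remove [jeyom,hcl,esya] add [uop] -> 9 lines: bwkk fihu rcrko qmt vlmwq uop oiz maziz xicva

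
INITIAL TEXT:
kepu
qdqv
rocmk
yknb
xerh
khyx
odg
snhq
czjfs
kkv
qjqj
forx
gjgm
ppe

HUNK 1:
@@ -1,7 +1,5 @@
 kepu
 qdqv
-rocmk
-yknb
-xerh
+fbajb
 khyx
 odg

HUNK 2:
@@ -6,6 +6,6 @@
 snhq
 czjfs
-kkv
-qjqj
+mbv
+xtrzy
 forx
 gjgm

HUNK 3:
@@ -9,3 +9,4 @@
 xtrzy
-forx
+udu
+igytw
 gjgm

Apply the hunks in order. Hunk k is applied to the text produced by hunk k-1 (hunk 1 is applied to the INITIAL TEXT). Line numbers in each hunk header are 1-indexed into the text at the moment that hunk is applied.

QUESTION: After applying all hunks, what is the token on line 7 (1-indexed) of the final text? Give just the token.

Hunk 1: at line 1 remove [rocmk,yknb,xerh] add [fbajb] -> 12 lines: kepu qdqv fbajb khyx odg snhq czjfs kkv qjqj forx gjgm ppe
Hunk 2: at line 6 remove [kkv,qjqj] add [mbv,xtrzy] -> 12 lines: kepu qdqv fbajb khyx odg snhq czjfs mbv xtrzy forx gjgm ppe
Hunk 3: at line 9 remove [forx] add [udu,igytw] -> 13 lines: kepu qdqv fbajb khyx odg snhq czjfs mbv xtrzy udu igytw gjgm ppe
Final line 7: czjfs

Answer: czjfs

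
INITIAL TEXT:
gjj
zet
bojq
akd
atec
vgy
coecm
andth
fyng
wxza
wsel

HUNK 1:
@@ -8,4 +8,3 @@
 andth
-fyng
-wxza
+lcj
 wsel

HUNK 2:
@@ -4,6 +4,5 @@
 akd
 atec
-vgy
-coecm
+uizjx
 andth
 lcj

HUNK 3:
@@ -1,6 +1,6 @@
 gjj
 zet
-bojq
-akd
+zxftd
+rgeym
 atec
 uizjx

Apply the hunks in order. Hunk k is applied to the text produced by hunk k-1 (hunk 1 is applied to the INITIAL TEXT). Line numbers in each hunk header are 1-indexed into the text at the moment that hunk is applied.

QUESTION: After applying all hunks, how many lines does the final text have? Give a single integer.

Answer: 9

Derivation:
Hunk 1: at line 8 remove [fyng,wxza] add [lcj] -> 10 lines: gjj zet bojq akd atec vgy coecm andth lcj wsel
Hunk 2: at line 4 remove [vgy,coecm] add [uizjx] -> 9 lines: gjj zet bojq akd atec uizjx andth lcj wsel
Hunk 3: at line 1 remove [bojq,akd] add [zxftd,rgeym] -> 9 lines: gjj zet zxftd rgeym atec uizjx andth lcj wsel
Final line count: 9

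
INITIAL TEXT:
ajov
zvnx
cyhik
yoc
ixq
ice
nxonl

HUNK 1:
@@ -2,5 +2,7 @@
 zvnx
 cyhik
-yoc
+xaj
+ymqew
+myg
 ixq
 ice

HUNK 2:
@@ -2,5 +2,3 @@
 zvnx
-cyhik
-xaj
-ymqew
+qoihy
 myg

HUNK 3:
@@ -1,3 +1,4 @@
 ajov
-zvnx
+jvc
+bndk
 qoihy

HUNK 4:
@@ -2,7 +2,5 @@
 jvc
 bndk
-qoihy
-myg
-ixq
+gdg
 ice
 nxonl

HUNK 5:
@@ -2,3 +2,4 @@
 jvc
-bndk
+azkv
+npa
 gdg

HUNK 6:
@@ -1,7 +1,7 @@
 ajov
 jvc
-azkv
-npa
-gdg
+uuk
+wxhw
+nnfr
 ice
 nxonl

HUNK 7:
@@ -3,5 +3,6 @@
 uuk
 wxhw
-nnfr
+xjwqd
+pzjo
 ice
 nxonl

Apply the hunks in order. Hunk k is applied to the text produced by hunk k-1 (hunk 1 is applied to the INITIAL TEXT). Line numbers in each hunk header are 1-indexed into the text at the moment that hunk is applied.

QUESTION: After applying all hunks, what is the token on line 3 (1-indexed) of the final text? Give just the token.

Hunk 1: at line 2 remove [yoc] add [xaj,ymqew,myg] -> 9 lines: ajov zvnx cyhik xaj ymqew myg ixq ice nxonl
Hunk 2: at line 2 remove [cyhik,xaj,ymqew] add [qoihy] -> 7 lines: ajov zvnx qoihy myg ixq ice nxonl
Hunk 3: at line 1 remove [zvnx] add [jvc,bndk] -> 8 lines: ajov jvc bndk qoihy myg ixq ice nxonl
Hunk 4: at line 2 remove [qoihy,myg,ixq] add [gdg] -> 6 lines: ajov jvc bndk gdg ice nxonl
Hunk 5: at line 2 remove [bndk] add [azkv,npa] -> 7 lines: ajov jvc azkv npa gdg ice nxonl
Hunk 6: at line 1 remove [azkv,npa,gdg] add [uuk,wxhw,nnfr] -> 7 lines: ajov jvc uuk wxhw nnfr ice nxonl
Hunk 7: at line 3 remove [nnfr] add [xjwqd,pzjo] -> 8 lines: ajov jvc uuk wxhw xjwqd pzjo ice nxonl
Final line 3: uuk

Answer: uuk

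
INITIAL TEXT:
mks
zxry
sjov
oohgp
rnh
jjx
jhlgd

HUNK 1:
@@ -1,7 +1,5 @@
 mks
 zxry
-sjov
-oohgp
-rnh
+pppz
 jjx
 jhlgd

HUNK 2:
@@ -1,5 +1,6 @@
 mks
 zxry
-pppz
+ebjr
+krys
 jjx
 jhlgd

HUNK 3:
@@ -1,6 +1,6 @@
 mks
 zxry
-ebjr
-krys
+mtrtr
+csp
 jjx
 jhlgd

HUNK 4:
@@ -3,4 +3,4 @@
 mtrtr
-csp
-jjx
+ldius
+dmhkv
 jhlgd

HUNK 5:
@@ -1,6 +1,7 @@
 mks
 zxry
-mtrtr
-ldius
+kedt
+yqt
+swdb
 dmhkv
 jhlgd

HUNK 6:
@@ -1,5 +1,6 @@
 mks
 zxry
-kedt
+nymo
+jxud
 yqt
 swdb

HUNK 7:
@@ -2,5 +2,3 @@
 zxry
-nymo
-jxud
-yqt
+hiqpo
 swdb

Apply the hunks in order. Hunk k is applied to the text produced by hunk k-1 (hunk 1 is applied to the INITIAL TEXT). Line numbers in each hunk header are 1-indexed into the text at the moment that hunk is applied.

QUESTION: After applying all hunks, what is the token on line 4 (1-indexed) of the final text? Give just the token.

Answer: swdb

Derivation:
Hunk 1: at line 1 remove [sjov,oohgp,rnh] add [pppz] -> 5 lines: mks zxry pppz jjx jhlgd
Hunk 2: at line 1 remove [pppz] add [ebjr,krys] -> 6 lines: mks zxry ebjr krys jjx jhlgd
Hunk 3: at line 1 remove [ebjr,krys] add [mtrtr,csp] -> 6 lines: mks zxry mtrtr csp jjx jhlgd
Hunk 4: at line 3 remove [csp,jjx] add [ldius,dmhkv] -> 6 lines: mks zxry mtrtr ldius dmhkv jhlgd
Hunk 5: at line 1 remove [mtrtr,ldius] add [kedt,yqt,swdb] -> 7 lines: mks zxry kedt yqt swdb dmhkv jhlgd
Hunk 6: at line 1 remove [kedt] add [nymo,jxud] -> 8 lines: mks zxry nymo jxud yqt swdb dmhkv jhlgd
Hunk 7: at line 2 remove [nymo,jxud,yqt] add [hiqpo] -> 6 lines: mks zxry hiqpo swdb dmhkv jhlgd
Final line 4: swdb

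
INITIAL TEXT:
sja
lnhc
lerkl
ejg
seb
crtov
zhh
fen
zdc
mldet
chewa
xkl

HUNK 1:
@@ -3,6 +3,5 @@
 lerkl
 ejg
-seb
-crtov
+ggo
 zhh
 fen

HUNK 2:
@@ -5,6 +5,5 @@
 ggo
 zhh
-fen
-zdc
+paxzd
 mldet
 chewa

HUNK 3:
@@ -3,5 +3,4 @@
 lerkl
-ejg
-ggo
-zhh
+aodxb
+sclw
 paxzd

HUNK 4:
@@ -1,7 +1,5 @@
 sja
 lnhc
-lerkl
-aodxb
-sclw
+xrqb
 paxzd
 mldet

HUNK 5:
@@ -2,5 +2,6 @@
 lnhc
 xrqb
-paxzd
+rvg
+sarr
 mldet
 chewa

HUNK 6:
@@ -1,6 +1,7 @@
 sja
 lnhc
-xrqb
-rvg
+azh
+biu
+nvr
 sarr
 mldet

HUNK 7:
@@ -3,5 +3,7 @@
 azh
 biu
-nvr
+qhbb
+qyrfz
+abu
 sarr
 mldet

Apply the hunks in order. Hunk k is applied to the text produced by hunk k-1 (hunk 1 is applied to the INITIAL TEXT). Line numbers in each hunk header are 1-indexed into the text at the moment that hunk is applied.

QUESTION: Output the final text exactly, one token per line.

Answer: sja
lnhc
azh
biu
qhbb
qyrfz
abu
sarr
mldet
chewa
xkl

Derivation:
Hunk 1: at line 3 remove [seb,crtov] add [ggo] -> 11 lines: sja lnhc lerkl ejg ggo zhh fen zdc mldet chewa xkl
Hunk 2: at line 5 remove [fen,zdc] add [paxzd] -> 10 lines: sja lnhc lerkl ejg ggo zhh paxzd mldet chewa xkl
Hunk 3: at line 3 remove [ejg,ggo,zhh] add [aodxb,sclw] -> 9 lines: sja lnhc lerkl aodxb sclw paxzd mldet chewa xkl
Hunk 4: at line 1 remove [lerkl,aodxb,sclw] add [xrqb] -> 7 lines: sja lnhc xrqb paxzd mldet chewa xkl
Hunk 5: at line 2 remove [paxzd] add [rvg,sarr] -> 8 lines: sja lnhc xrqb rvg sarr mldet chewa xkl
Hunk 6: at line 1 remove [xrqb,rvg] add [azh,biu,nvr] -> 9 lines: sja lnhc azh biu nvr sarr mldet chewa xkl
Hunk 7: at line 3 remove [nvr] add [qhbb,qyrfz,abu] -> 11 lines: sja lnhc azh biu qhbb qyrfz abu sarr mldet chewa xkl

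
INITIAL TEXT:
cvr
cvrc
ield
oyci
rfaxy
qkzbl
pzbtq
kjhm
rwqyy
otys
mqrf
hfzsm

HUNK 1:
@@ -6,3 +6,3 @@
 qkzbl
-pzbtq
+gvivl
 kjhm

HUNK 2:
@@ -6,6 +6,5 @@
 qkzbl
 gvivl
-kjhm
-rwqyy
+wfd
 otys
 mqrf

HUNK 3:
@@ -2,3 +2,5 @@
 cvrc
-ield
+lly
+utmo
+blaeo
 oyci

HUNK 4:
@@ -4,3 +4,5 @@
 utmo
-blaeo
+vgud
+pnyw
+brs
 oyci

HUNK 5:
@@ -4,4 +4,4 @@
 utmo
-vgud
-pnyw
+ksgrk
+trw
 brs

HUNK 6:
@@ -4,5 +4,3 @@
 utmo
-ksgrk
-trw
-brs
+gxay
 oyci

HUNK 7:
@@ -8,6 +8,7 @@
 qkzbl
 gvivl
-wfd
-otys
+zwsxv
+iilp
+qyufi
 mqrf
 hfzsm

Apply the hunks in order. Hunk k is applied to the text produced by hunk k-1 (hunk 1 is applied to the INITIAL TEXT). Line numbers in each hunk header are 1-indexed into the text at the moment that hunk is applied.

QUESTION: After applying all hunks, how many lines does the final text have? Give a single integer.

Hunk 1: at line 6 remove [pzbtq] add [gvivl] -> 12 lines: cvr cvrc ield oyci rfaxy qkzbl gvivl kjhm rwqyy otys mqrf hfzsm
Hunk 2: at line 6 remove [kjhm,rwqyy] add [wfd] -> 11 lines: cvr cvrc ield oyci rfaxy qkzbl gvivl wfd otys mqrf hfzsm
Hunk 3: at line 2 remove [ield] add [lly,utmo,blaeo] -> 13 lines: cvr cvrc lly utmo blaeo oyci rfaxy qkzbl gvivl wfd otys mqrf hfzsm
Hunk 4: at line 4 remove [blaeo] add [vgud,pnyw,brs] -> 15 lines: cvr cvrc lly utmo vgud pnyw brs oyci rfaxy qkzbl gvivl wfd otys mqrf hfzsm
Hunk 5: at line 4 remove [vgud,pnyw] add [ksgrk,trw] -> 15 lines: cvr cvrc lly utmo ksgrk trw brs oyci rfaxy qkzbl gvivl wfd otys mqrf hfzsm
Hunk 6: at line 4 remove [ksgrk,trw,brs] add [gxay] -> 13 lines: cvr cvrc lly utmo gxay oyci rfaxy qkzbl gvivl wfd otys mqrf hfzsm
Hunk 7: at line 8 remove [wfd,otys] add [zwsxv,iilp,qyufi] -> 14 lines: cvr cvrc lly utmo gxay oyci rfaxy qkzbl gvivl zwsxv iilp qyufi mqrf hfzsm
Final line count: 14

Answer: 14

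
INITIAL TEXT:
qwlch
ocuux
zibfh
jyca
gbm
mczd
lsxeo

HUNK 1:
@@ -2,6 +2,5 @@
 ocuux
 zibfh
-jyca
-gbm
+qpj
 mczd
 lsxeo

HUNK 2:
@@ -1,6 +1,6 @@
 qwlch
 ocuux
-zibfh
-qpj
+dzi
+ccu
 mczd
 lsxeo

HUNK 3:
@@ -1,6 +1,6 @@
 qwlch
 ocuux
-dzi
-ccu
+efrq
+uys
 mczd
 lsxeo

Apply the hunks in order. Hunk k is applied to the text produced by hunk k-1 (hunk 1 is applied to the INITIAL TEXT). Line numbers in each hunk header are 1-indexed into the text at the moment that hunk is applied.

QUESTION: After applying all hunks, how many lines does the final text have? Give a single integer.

Hunk 1: at line 2 remove [jyca,gbm] add [qpj] -> 6 lines: qwlch ocuux zibfh qpj mczd lsxeo
Hunk 2: at line 1 remove [zibfh,qpj] add [dzi,ccu] -> 6 lines: qwlch ocuux dzi ccu mczd lsxeo
Hunk 3: at line 1 remove [dzi,ccu] add [efrq,uys] -> 6 lines: qwlch ocuux efrq uys mczd lsxeo
Final line count: 6

Answer: 6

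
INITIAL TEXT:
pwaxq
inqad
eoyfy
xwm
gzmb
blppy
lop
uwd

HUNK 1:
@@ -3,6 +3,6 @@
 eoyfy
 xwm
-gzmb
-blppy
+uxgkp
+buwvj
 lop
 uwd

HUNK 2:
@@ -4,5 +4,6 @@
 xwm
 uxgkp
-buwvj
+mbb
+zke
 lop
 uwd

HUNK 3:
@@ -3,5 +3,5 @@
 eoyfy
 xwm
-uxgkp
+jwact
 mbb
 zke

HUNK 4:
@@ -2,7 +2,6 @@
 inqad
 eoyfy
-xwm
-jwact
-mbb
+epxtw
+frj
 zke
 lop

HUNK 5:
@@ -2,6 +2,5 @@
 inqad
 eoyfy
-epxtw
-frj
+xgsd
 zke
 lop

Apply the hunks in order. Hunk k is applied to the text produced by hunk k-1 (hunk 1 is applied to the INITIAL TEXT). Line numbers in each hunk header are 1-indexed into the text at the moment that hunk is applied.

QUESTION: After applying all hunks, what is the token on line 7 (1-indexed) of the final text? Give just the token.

Hunk 1: at line 3 remove [gzmb,blppy] add [uxgkp,buwvj] -> 8 lines: pwaxq inqad eoyfy xwm uxgkp buwvj lop uwd
Hunk 2: at line 4 remove [buwvj] add [mbb,zke] -> 9 lines: pwaxq inqad eoyfy xwm uxgkp mbb zke lop uwd
Hunk 3: at line 3 remove [uxgkp] add [jwact] -> 9 lines: pwaxq inqad eoyfy xwm jwact mbb zke lop uwd
Hunk 4: at line 2 remove [xwm,jwact,mbb] add [epxtw,frj] -> 8 lines: pwaxq inqad eoyfy epxtw frj zke lop uwd
Hunk 5: at line 2 remove [epxtw,frj] add [xgsd] -> 7 lines: pwaxq inqad eoyfy xgsd zke lop uwd
Final line 7: uwd

Answer: uwd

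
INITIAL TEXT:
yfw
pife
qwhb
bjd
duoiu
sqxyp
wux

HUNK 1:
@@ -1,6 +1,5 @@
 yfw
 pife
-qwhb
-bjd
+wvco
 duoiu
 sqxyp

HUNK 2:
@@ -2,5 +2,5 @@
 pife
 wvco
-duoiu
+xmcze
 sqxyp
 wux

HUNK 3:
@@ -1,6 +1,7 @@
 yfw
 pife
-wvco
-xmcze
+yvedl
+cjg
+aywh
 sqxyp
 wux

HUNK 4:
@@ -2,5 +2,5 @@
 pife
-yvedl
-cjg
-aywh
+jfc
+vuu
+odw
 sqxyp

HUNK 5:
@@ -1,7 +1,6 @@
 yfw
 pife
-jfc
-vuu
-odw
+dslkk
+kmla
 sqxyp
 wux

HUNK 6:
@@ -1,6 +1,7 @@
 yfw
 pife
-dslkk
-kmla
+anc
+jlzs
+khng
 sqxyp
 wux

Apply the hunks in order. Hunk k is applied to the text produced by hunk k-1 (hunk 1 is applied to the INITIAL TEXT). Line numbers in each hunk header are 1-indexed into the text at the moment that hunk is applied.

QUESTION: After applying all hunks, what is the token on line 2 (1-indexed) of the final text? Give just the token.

Hunk 1: at line 1 remove [qwhb,bjd] add [wvco] -> 6 lines: yfw pife wvco duoiu sqxyp wux
Hunk 2: at line 2 remove [duoiu] add [xmcze] -> 6 lines: yfw pife wvco xmcze sqxyp wux
Hunk 3: at line 1 remove [wvco,xmcze] add [yvedl,cjg,aywh] -> 7 lines: yfw pife yvedl cjg aywh sqxyp wux
Hunk 4: at line 2 remove [yvedl,cjg,aywh] add [jfc,vuu,odw] -> 7 lines: yfw pife jfc vuu odw sqxyp wux
Hunk 5: at line 1 remove [jfc,vuu,odw] add [dslkk,kmla] -> 6 lines: yfw pife dslkk kmla sqxyp wux
Hunk 6: at line 1 remove [dslkk,kmla] add [anc,jlzs,khng] -> 7 lines: yfw pife anc jlzs khng sqxyp wux
Final line 2: pife

Answer: pife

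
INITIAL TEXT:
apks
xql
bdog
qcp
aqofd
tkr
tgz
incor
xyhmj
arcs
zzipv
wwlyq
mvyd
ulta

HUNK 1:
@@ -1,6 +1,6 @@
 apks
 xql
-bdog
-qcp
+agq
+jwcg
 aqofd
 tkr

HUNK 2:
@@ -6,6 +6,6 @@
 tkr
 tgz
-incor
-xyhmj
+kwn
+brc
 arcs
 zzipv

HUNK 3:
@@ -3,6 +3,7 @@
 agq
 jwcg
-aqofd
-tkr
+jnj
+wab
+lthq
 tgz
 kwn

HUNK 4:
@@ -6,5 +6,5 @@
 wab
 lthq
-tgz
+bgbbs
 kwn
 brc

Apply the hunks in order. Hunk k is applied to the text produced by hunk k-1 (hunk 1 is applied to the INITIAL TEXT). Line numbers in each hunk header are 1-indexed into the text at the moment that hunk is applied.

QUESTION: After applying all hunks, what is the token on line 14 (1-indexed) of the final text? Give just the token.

Hunk 1: at line 1 remove [bdog,qcp] add [agq,jwcg] -> 14 lines: apks xql agq jwcg aqofd tkr tgz incor xyhmj arcs zzipv wwlyq mvyd ulta
Hunk 2: at line 6 remove [incor,xyhmj] add [kwn,brc] -> 14 lines: apks xql agq jwcg aqofd tkr tgz kwn brc arcs zzipv wwlyq mvyd ulta
Hunk 3: at line 3 remove [aqofd,tkr] add [jnj,wab,lthq] -> 15 lines: apks xql agq jwcg jnj wab lthq tgz kwn brc arcs zzipv wwlyq mvyd ulta
Hunk 4: at line 6 remove [tgz] add [bgbbs] -> 15 lines: apks xql agq jwcg jnj wab lthq bgbbs kwn brc arcs zzipv wwlyq mvyd ulta
Final line 14: mvyd

Answer: mvyd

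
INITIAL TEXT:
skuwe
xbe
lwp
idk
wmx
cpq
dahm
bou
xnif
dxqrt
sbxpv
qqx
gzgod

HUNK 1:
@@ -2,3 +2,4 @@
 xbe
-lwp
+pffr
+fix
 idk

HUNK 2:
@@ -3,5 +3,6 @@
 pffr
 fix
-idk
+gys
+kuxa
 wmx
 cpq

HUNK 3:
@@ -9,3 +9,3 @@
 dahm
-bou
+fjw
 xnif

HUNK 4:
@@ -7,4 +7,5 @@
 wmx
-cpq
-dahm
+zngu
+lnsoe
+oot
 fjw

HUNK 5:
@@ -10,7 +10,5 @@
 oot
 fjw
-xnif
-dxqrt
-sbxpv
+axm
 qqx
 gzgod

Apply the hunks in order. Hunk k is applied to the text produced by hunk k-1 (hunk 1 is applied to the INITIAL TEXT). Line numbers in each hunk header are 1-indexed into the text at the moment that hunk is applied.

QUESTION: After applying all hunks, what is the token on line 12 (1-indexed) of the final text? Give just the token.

Hunk 1: at line 2 remove [lwp] add [pffr,fix] -> 14 lines: skuwe xbe pffr fix idk wmx cpq dahm bou xnif dxqrt sbxpv qqx gzgod
Hunk 2: at line 3 remove [idk] add [gys,kuxa] -> 15 lines: skuwe xbe pffr fix gys kuxa wmx cpq dahm bou xnif dxqrt sbxpv qqx gzgod
Hunk 3: at line 9 remove [bou] add [fjw] -> 15 lines: skuwe xbe pffr fix gys kuxa wmx cpq dahm fjw xnif dxqrt sbxpv qqx gzgod
Hunk 4: at line 7 remove [cpq,dahm] add [zngu,lnsoe,oot] -> 16 lines: skuwe xbe pffr fix gys kuxa wmx zngu lnsoe oot fjw xnif dxqrt sbxpv qqx gzgod
Hunk 5: at line 10 remove [xnif,dxqrt,sbxpv] add [axm] -> 14 lines: skuwe xbe pffr fix gys kuxa wmx zngu lnsoe oot fjw axm qqx gzgod
Final line 12: axm

Answer: axm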